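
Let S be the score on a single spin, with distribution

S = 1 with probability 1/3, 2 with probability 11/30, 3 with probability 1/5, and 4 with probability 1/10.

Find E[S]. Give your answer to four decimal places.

2.0667

E[S] = Σ s·P(S=s)
 = 1·1/3 + 2·11/30 + 3·1/5 + 4·1/10
 = 1/3 + 11/15 + 3/5 + 2/5
 = 31/15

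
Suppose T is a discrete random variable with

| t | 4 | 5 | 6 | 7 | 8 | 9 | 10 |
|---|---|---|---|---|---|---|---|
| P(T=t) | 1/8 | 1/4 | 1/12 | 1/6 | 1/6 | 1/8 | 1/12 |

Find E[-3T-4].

-24.125

E[-3T-4] = Σ (-3t-4)·P(T=t)
 = (-16)·1/8 + (-19)·1/4 + (-22)·1/12 + (-25)·1/6 + (-28)·1/6 + (-31)·1/8 + (-34)·1/12
 = (-2) + (-19/4) + (-11/6) + (-25/6) + (-14/3) + (-31/8) + (-17/6)
 = -193/8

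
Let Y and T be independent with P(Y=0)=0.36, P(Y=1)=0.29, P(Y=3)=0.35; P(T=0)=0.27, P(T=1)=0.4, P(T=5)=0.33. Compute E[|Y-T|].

1.9936

E[|Y-T|] = Σ_y Σ_t |y-t| · P(Y=y)P(T=t)
 = 0·0.0972 + 1·0.144 + 5·0.1188 + 1·0.0783 + 0·0.116 + 4·0.0957 + 3·0.0945 + 2·0.14 + 2·0.1155
 = 0 + 0.144 + 0.594 + 0.0783 + 0 + 0.3828 + 0.2835 + 0.28 + 0.231
 = 1.9936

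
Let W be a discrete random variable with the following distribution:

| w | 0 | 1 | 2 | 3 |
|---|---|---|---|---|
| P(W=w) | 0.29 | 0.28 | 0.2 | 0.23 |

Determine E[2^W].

3.49

E[2^W] = Σ 2^w·P(W=w)
 = 1·0.29 + 2·0.28 + 4·0.2 + 8·0.23
 = 0.29 + 0.56 + 0.8 + 1.84
 = 3.49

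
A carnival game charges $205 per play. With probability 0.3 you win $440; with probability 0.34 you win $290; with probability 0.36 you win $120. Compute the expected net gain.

68.8

E[payout] = 440·0.3 + 290·0.34 + 120·0.36
 = 132 + 98.6 + 43.2
 = 273.8
Net = 273.8 - 205 = 68.8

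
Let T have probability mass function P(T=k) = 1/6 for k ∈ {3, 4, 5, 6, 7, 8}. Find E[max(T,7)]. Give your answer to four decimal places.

E[max(T,7)] = Σ max(t,7)·P(T=t)
 = 7·1/6 + 7·1/6 + 7·1/6 + 7·1/6 + 7·1/6 + 8·1/6
 = 7/6 + 7/6 + 7/6 + 7/6 + 7/6 + 4/3
 = 43/6

7.1667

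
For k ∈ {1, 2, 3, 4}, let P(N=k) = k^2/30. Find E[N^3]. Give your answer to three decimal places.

E[N^3] = Σ n^3·P(N=n)
 = 1·1/30 + 8·2/15 + 27·3/10 + 64·8/15
 = 1/30 + 16/15 + 81/10 + 512/15
 = 130/3

43.333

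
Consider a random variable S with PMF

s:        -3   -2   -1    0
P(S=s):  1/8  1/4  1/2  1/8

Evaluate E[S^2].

2.625

E[S^2] = Σ s^2·P(S=s)
 = 9·1/8 + 4·1/4 + 1·1/2 + 0·1/8
 = 9/8 + 1 + 1/2 + 0
 = 21/8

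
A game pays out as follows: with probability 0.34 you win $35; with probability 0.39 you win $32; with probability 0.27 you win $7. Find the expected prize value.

E[payout] = 35·0.34 + 32·0.39 + 7·0.27
 = 11.9 + 12.48 + 1.89
 = 26.27

26.27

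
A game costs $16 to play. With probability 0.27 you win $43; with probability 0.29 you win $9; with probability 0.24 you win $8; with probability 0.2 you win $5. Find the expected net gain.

1.14

E[payout] = 43·0.27 + 9·0.29 + 8·0.24 + 5·0.2
 = 11.61 + 2.61 + 1.92 + 1
 = 17.14
Net = 17.14 - 16 = 1.14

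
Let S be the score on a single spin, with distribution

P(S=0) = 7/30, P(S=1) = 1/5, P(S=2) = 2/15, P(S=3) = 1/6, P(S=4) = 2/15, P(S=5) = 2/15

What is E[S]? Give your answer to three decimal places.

2.167

E[S] = Σ s·P(S=s)
 = 0·7/30 + 1·1/5 + 2·2/15 + 3·1/6 + 4·2/15 + 5·2/15
 = 0 + 1/5 + 4/15 + 1/2 + 8/15 + 2/3
 = 13/6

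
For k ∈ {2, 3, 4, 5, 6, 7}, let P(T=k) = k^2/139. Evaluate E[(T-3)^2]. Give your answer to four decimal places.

E[(T-3)^2] = Σ (t-3)^2·P(T=t)
 = 1·4/139 + 0·9/139 + 1·16/139 + 4·25/139 + 9·36/139 + 16·49/139
 = 4/139 + 0 + 16/139 + 100/139 + 324/139 + 784/139
 = 1228/139

8.8345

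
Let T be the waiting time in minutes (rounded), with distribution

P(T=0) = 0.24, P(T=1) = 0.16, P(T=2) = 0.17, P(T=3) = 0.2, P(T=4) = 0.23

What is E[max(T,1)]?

2.26

E[max(T,1)] = Σ max(t,1)·P(T=t)
 = 1·0.24 + 1·0.16 + 2·0.17 + 3·0.2 + 4·0.23
 = 0.24 + 0.16 + 0.34 + 0.6 + 0.92
 = 2.26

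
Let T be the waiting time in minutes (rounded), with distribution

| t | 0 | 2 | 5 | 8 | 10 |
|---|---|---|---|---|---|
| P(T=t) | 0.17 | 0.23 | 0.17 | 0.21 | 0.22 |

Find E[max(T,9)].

E[max(T,9)] = Σ max(t,9)·P(T=t)
 = 9·0.17 + 9·0.23 + 9·0.17 + 9·0.21 + 10·0.22
 = 1.53 + 2.07 + 1.53 + 1.89 + 2.2
 = 9.22

9.22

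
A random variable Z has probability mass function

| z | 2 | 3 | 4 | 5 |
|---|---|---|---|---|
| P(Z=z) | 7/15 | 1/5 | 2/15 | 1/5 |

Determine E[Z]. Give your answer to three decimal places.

E[Z] = Σ z·P(Z=z)
 = 2·7/15 + 3·1/5 + 4·2/15 + 5·1/5
 = 14/15 + 3/5 + 8/15 + 1
 = 46/15

3.067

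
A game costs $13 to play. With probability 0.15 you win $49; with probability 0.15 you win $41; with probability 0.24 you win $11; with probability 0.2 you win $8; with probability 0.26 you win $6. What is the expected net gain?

6.3

E[payout] = 49·0.15 + 41·0.15 + 11·0.24 + 8·0.2 + 6·0.26
 = 7.35 + 6.15 + 2.64 + 1.6 + 1.56
 = 19.3
Net = 19.3 - 13 = 6.3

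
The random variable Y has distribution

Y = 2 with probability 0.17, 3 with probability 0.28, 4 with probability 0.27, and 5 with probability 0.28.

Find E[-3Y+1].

E[-3Y+1] = Σ (-3y+1)·P(Y=y)
 = (-5)·0.17 + (-8)·0.28 + (-11)·0.27 + (-14)·0.28
 = (-0.85) + (-2.24) + (-2.97) + (-3.92)
 = -9.98

-9.98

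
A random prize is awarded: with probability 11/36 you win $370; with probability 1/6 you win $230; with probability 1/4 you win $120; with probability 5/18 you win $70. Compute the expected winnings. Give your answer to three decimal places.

E[payout] = 370·11/36 + 230·1/6 + 120·1/4 + 70·5/18
 = 2035/18 + 115/3 + 30 + 175/9
 = 1205/6

200.833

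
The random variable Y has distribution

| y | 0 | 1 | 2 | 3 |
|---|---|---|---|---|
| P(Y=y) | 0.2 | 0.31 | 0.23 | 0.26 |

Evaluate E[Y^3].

E[Y^3] = Σ y^3·P(Y=y)
 = 0·0.2 + 1·0.31 + 8·0.23 + 27·0.26
 = 0 + 0.31 + 1.84 + 7.02
 = 9.17

9.17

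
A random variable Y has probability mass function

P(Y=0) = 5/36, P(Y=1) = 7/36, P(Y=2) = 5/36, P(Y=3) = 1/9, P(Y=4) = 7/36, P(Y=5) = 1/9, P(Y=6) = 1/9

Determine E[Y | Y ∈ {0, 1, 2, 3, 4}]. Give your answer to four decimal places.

P(Y ∈ {0, 1, 2, 3, 4}) = 5/36 + 7/36 + 5/36 + 1/9 + 7/36 = 7/9.
E[Y | Y ∈ {0, 1, 2, 3, 4}] = [0·5/36 + 1·7/36 + 2·5/36 + 3·1/9 + 4·7/36] / (7/9)
 = 19/12 / (7/9)
 = 57/28

2.0357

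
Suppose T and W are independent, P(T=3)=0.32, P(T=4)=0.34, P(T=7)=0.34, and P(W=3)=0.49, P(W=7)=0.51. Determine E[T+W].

9.74

E[T+W] = Σ_t Σ_w (t+w) · P(T=t)P(W=w)
 = 6·0.1568 + 10·0.1632 + 7·0.1666 + 11·0.1734 + 10·0.1666 + 14·0.1734
 = 0.9408 + 1.632 + 1.1662 + 1.9074 + 1.666 + 2.4276
 = 9.74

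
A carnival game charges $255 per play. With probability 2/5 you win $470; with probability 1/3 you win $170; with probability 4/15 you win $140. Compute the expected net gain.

27

E[payout] = 470·2/5 + 170·1/3 + 140·4/15
 = 188 + 170/3 + 112/3
 = 282
Net = 282 - 255 = 27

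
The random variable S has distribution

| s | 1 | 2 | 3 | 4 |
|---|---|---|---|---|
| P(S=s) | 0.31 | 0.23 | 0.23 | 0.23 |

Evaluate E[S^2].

E[S^2] = Σ s^2·P(S=s)
 = 1·0.31 + 4·0.23 + 9·0.23 + 16·0.23
 = 0.31 + 0.92 + 2.07 + 3.68
 = 6.98

6.98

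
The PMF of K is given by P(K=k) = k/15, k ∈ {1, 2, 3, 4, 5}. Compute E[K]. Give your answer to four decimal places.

3.6667

E[K] = Σ k·P(K=k)
 = 1·1/15 + 2·2/15 + 3·1/5 + 4·4/15 + 5·1/3
 = 1/15 + 4/15 + 3/5 + 16/15 + 5/3
 = 11/3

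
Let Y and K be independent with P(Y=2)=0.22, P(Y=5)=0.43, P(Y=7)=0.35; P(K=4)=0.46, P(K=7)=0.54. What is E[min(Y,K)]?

E[min(Y,K)] = Σ_y Σ_k min(y,k) · P(Y=y)P(K=k)
 = 2·0.1012 + 2·0.1188 + 4·0.1978 + 5·0.2322 + 4·0.161 + 7·0.189
 = 0.2024 + 0.2376 + 0.7912 + 1.161 + 0.644 + 1.323
 = 4.3592

4.3592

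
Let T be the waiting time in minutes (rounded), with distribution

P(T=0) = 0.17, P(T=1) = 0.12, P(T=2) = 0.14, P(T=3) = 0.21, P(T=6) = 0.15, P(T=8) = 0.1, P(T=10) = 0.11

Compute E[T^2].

E[T^2] = Σ t^2·P(T=t)
 = 0·0.17 + 1·0.12 + 4·0.14 + 9·0.21 + 36·0.15 + 64·0.1 + 100·0.11
 = 0 + 0.12 + 0.56 + 1.89 + 5.4 + 6.4 + 11
 = 25.37

25.37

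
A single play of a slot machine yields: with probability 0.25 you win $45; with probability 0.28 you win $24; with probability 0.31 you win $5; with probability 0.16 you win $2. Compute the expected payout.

E[payout] = 45·0.25 + 24·0.28 + 5·0.31 + 2·0.16
 = 11.25 + 6.72 + 1.55 + 0.32
 = 19.84

19.84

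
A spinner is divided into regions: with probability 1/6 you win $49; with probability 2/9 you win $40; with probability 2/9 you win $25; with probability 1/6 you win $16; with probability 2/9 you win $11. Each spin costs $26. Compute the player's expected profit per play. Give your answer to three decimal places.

1.722

E[payout] = 49·1/6 + 40·2/9 + 25·2/9 + 16·1/6 + 11·2/9
 = 49/6 + 80/9 + 50/9 + 8/3 + 22/9
 = 499/18
Net = 499/18 - 26 = 31/18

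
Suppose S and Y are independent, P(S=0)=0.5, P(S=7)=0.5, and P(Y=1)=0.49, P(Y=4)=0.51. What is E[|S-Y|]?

3.5

E[|S-Y|] = Σ_s Σ_y |s-y| · P(S=s)P(Y=y)
 = 1·0.245 + 4·0.255 + 6·0.245 + 3·0.255
 = 0.245 + 1.02 + 1.47 + 0.765
 = 3.5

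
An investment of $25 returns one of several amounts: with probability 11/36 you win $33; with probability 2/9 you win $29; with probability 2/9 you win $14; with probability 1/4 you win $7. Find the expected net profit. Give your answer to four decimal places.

-3.6111

E[payout] = 33·11/36 + 29·2/9 + 14·2/9 + 7·1/4
 = 121/12 + 58/9 + 28/9 + 7/4
 = 385/18
Net = 385/18 - 25 = -65/18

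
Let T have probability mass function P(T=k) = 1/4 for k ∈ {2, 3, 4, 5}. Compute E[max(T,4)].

4.25

E[max(T,4)] = Σ max(t,4)·P(T=t)
 = 4·1/4 + 4·1/4 + 4·1/4 + 5·1/4
 = 1 + 1 + 1 + 5/4
 = 17/4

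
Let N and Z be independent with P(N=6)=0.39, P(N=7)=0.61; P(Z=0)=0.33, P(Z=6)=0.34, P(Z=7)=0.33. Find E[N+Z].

10.96

E[N+Z] = Σ_n Σ_z (n+z) · P(N=n)P(Z=z)
 = 6·0.1287 + 12·0.1326 + 13·0.1287 + 7·0.2013 + 13·0.2074 + 14·0.2013
 = 0.7722 + 1.5912 + 1.6731 + 1.4091 + 2.6962 + 2.8182
 = 10.96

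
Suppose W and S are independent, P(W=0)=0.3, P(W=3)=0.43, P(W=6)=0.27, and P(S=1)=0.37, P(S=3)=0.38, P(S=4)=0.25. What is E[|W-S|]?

2.121

E[|W-S|] = Σ_w Σ_s |w-s| · P(W=w)P(S=s)
 = 1·0.111 + 3·0.114 + 4·0.075 + 2·0.1591 + 0·0.1634 + 1·0.1075 + 5·0.0999 + 3·0.1026 + 2·0.0675
 = 0.111 + 0.342 + 0.3 + 0.3182 + 0 + 0.1075 + 0.4995 + 0.3078 + 0.135
 = 2.121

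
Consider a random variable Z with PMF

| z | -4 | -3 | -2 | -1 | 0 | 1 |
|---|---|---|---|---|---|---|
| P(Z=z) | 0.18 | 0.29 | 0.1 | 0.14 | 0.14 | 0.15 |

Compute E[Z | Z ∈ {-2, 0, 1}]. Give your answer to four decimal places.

-0.1282

P(Z ∈ {-2, 0, 1}) = 0.1 + 0.14 + 0.15 = 0.39.
E[Z | Z ∈ {-2, 0, 1}] = [(-2)·0.1 + 0·0.14 + 1·0.15] / 0.39
 = -0.05 / 0.39
 = -5/39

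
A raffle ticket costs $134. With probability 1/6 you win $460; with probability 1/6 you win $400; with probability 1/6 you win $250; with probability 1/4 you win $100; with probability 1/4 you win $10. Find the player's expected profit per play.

78.5

E[payout] = 460·1/6 + 400·1/6 + 250·1/6 + 100·1/4 + 10·1/4
 = 230/3 + 200/3 + 125/3 + 25 + 5/2
 = 425/2
Net = 425/2 - 134 = 157/2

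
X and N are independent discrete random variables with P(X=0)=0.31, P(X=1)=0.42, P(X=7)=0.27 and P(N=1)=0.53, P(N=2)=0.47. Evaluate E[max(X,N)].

2.9631

E[max(X,N)] = Σ_x Σ_n max(x,n) · P(X=x)P(N=n)
 = 1·0.1643 + 2·0.1457 + 1·0.2226 + 2·0.1974 + 7·0.1431 + 7·0.1269
 = 0.1643 + 0.2914 + 0.2226 + 0.3948 + 1.0017 + 0.8883
 = 2.9631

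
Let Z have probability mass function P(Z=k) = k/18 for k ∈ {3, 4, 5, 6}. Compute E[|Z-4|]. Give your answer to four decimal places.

1.1111

E[|Z-4|] = Σ |z-4|·P(Z=z)
 = 1·1/6 + 0·2/9 + 1·5/18 + 2·1/3
 = 1/6 + 0 + 5/18 + 2/3
 = 10/9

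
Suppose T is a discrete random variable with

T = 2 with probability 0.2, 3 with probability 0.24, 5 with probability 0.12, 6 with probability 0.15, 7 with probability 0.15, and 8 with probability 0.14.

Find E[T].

4.79

E[T] = Σ t·P(T=t)
 = 2·0.2 + 3·0.24 + 5·0.12 + 6·0.15 + 7·0.15 + 8·0.14
 = 0.4 + 0.72 + 0.6 + 0.9 + 1.05 + 1.12
 = 4.79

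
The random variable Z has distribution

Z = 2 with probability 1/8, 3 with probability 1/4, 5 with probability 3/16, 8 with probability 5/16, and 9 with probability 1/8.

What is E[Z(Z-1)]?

E[Z(Z-1)] = Σ z(z-1)·P(Z=z)
 = 2·1/8 + 6·1/4 + 20·3/16 + 56·5/16 + 72·1/8
 = 1/4 + 3/2 + 15/4 + 35/2 + 9
 = 32

32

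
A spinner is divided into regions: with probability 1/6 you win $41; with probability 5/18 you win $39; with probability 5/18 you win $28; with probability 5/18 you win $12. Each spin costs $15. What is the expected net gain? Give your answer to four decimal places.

13.7778

E[payout] = 41·1/6 + 39·5/18 + 28·5/18 + 12·5/18
 = 41/6 + 65/6 + 70/9 + 10/3
 = 259/9
Net = 259/9 - 15 = 124/9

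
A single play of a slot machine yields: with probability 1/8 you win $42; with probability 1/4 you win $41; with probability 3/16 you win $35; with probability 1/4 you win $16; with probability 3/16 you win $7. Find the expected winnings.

E[payout] = 42·1/8 + 41·1/4 + 35·3/16 + 16·1/4 + 7·3/16
 = 21/4 + 41/4 + 105/16 + 4 + 21/16
 = 219/8

27.375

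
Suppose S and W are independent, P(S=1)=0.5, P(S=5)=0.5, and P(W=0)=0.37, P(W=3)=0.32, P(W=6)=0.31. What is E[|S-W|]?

E[|S-W|] = Σ_s Σ_w |s-w| · P(S=s)P(W=w)
 = 1·0.185 + 2·0.16 + 5·0.155 + 5·0.185 + 2·0.16 + 1·0.155
 = 0.185 + 0.32 + 0.775 + 0.925 + 0.32 + 0.155
 = 2.68

2.68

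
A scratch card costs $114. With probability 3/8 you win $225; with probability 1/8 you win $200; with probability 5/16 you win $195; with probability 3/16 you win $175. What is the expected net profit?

89.125

E[payout] = 225·3/8 + 200·1/8 + 195·5/16 + 175·3/16
 = 675/8 + 25 + 975/16 + 525/16
 = 1625/8
Net = 1625/8 - 114 = 713/8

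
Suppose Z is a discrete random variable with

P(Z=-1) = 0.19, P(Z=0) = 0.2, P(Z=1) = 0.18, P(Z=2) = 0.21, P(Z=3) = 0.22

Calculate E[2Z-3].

E[2Z-3] = Σ (2z-3)·P(Z=z)
 = (-5)·0.19 + (-3)·0.2 + (-1)·0.18 + 1·0.21 + 3·0.22
 = (-0.95) + (-0.6) + (-0.18) + 0.21 + 0.66
 = -0.86

-0.86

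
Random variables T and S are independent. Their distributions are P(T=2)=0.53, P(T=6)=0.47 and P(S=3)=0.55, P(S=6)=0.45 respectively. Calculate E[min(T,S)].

E[min(T,S)] = Σ_t Σ_s min(t,s) · P(T=t)P(S=s)
 = 2·0.2915 + 2·0.2385 + 3·0.2585 + 6·0.2115
 = 0.583 + 0.477 + 0.7755 + 1.269
 = 3.1045

3.1045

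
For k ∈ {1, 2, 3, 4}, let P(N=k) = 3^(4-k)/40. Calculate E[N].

E[N] = Σ n·P(N=n)
 = 1·27/40 + 2·9/40 + 3·3/40 + 4·1/40
 = 27/40 + 9/20 + 9/40 + 1/10
 = 29/20

1.45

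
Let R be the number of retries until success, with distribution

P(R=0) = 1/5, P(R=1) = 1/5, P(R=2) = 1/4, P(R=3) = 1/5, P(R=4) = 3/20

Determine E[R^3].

17.2

E[R^3] = Σ r^3·P(R=r)
 = 0·1/5 + 1·1/5 + 8·1/4 + 27·1/5 + 64·3/20
 = 0 + 1/5 + 2 + 27/5 + 48/5
 = 86/5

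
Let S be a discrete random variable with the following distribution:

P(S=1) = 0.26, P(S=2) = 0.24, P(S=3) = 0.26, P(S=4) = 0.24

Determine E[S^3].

E[S^3] = Σ s^3·P(S=s)
 = 1·0.26 + 8·0.24 + 27·0.26 + 64·0.24
 = 0.26 + 1.92 + 7.02 + 15.36
 = 24.56

24.56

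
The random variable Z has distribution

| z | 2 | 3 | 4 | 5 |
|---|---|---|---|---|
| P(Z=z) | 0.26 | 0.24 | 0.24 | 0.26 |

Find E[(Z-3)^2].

1.54

E[(Z-3)^2] = Σ (z-3)^2·P(Z=z)
 = 1·0.26 + 0·0.24 + 1·0.24 + 4·0.26
 = 0.26 + 0 + 0.24 + 1.04
 = 1.54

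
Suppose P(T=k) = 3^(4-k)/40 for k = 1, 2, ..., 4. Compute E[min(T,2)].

E[min(T,2)] = Σ min(t,2)·P(T=t)
 = 1·27/40 + 2·9/40 + 2·3/40 + 2·1/40
 = 27/40 + 9/20 + 3/20 + 1/20
 = 53/40

1.325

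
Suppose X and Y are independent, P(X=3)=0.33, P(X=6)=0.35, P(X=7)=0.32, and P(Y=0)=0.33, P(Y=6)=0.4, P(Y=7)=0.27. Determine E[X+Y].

9.62

E[X+Y] = Σ_x Σ_y (x+y) · P(X=x)P(Y=y)
 = 3·0.1089 + 9·0.132 + 10·0.0891 + 6·0.1155 + 12·0.14 + 13·0.0945 + 7·0.1056 + 13·0.128 + 14·0.0864
 = 0.3267 + 1.188 + 0.891 + 0.693 + 1.68 + 1.2285 + 0.7392 + 1.664 + 1.2096
 = 9.62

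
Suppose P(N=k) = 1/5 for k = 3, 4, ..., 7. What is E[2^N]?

49.6

E[2^N] = Σ 2^n·P(N=n)
 = 8·1/5 + 16·1/5 + 32·1/5 + 64·1/5 + 128·1/5
 = 8/5 + 16/5 + 32/5 + 64/5 + 128/5
 = 248/5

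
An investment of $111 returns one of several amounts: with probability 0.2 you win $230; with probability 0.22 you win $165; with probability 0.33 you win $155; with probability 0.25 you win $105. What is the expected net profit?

48.7

E[payout] = 230·0.2 + 165·0.22 + 155·0.33 + 105·0.25
 = 46 + 36.3 + 51.15 + 26.25
 = 159.7
Net = 159.7 - 111 = 48.7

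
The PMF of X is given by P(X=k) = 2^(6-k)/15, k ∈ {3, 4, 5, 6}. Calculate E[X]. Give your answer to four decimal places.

3.7333

E[X] = Σ x·P(X=x)
 = 3·8/15 + 4·4/15 + 5·2/15 + 6·1/15
 = 8/5 + 16/15 + 2/3 + 2/5
 = 56/15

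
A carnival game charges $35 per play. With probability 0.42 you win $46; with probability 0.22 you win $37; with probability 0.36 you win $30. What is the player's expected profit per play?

E[payout] = 46·0.42 + 37·0.22 + 30·0.36
 = 19.32 + 8.14 + 10.8
 = 38.26
Net = 38.26 - 35 = 3.26

3.26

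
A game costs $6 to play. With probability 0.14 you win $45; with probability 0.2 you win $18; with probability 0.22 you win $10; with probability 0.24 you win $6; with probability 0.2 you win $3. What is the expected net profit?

E[payout] = 45·0.14 + 18·0.2 + 10·0.22 + 6·0.24 + 3·0.2
 = 6.3 + 3.6 + 2.2 + 1.44 + 0.6
 = 14.14
Net = 14.14 - 6 = 8.14

8.14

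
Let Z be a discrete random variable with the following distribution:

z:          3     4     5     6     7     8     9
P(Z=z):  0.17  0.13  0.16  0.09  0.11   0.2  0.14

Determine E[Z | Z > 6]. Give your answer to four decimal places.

P(Z > 6) = 0.11 + 0.2 + 0.14 = 0.45.
E[Z | Z > 6] = [7·0.11 + 8·0.2 + 9·0.14] / 0.45
 = 3.63 / 0.45
 = 121/15

8.0667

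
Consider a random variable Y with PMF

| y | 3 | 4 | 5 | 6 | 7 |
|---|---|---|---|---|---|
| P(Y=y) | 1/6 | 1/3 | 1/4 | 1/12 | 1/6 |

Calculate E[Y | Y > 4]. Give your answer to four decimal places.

5.8333

P(Y > 4) = 1/4 + 1/12 + 1/6 = 1/2.
E[Y | Y > 4] = [5·1/4 + 6·1/12 + 7·1/6] / (1/2)
 = 35/12 / (1/2)
 = 35/6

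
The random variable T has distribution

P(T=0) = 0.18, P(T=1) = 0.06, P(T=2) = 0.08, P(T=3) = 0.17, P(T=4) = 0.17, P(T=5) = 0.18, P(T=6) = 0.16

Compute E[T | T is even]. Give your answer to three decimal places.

P(T is even) = 0.18 + 0.08 + 0.17 + 0.16 = 0.59.
E[T | T is even] = [0·0.18 + 2·0.08 + 4·0.17 + 6·0.16] / 0.59
 = 1.8 / 0.59
 = 180/59

3.051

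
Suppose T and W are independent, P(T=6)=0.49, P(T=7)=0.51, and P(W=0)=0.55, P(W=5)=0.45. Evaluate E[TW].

E[TW] = Σ_t Σ_w tw · P(T=t)P(W=w)
 = 0·0.2695 + 30·0.2205 + 0·0.2805 + 35·0.2295
 = 0 + 6.615 + 0 + 8.0325
 = 14.6475

14.6475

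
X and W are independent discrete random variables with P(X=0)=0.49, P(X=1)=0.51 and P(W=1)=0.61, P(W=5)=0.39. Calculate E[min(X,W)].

0.51

E[min(X,W)] = Σ_x Σ_w min(x,w) · P(X=x)P(W=w)
 = 0·0.2989 + 0·0.1911 + 1·0.3111 + 1·0.1989
 = 0 + 0 + 0.3111 + 0.1989
 = 0.51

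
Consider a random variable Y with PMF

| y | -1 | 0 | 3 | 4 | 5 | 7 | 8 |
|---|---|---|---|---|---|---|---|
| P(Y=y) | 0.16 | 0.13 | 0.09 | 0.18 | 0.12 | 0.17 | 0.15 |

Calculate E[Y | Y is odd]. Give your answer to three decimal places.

3.519

P(Y is odd) = 0.16 + 0.09 + 0.12 + 0.17 = 0.54.
E[Y | Y is odd] = [(-1)·0.16 + 3·0.09 + 5·0.12 + 7·0.17] / 0.54
 = 1.9 / 0.54
 = 95/27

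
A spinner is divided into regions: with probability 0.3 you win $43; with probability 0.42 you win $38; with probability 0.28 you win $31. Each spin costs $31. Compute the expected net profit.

6.54

E[payout] = 43·0.3 + 38·0.42 + 31·0.28
 = 12.9 + 15.96 + 8.68
 = 37.54
Net = 37.54 - 31 = 6.54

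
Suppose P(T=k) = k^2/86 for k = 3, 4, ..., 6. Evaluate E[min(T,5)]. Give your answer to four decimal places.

E[min(T,5)] = Σ min(t,5)·P(T=t)
 = 3·9/86 + 4·8/43 + 5·25/86 + 5·18/43
 = 27/86 + 32/43 + 125/86 + 90/43
 = 198/43

4.6047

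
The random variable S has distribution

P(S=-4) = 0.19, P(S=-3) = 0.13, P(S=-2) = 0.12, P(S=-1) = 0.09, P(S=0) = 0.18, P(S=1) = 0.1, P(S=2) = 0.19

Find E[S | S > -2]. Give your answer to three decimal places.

P(S > -2) = 0.09 + 0.18 + 0.1 + 0.19 = 0.56.
E[S | S > -2] = [(-1)·0.09 + 0·0.18 + 1·0.1 + 2·0.19] / 0.56
 = 0.39 / 0.56
 = 39/56

0.696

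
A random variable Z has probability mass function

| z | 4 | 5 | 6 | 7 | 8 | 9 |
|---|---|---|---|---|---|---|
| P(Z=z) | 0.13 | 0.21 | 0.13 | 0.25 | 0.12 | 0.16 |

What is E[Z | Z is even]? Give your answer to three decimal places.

5.947

P(Z is even) = 0.13 + 0.13 + 0.12 = 0.38.
E[Z | Z is even] = [4·0.13 + 6·0.13 + 8·0.12] / 0.38
 = 2.26 / 0.38
 = 113/19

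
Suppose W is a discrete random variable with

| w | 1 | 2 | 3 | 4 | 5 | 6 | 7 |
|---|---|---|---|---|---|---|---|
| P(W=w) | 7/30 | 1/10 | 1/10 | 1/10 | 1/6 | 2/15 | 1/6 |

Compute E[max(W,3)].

4.5

E[max(W,3)] = Σ max(w,3)·P(W=w)
 = 3·7/30 + 3·1/10 + 3·1/10 + 4·1/10 + 5·1/6 + 6·2/15 + 7·1/6
 = 7/10 + 3/10 + 3/10 + 2/5 + 5/6 + 4/5 + 7/6
 = 9/2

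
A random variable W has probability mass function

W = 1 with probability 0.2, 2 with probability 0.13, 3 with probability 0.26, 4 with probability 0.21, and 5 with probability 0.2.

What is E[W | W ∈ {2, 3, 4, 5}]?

P(W ∈ {2, 3, 4, 5}) = 0.13 + 0.26 + 0.21 + 0.2 = 0.8.
E[W | W ∈ {2, 3, 4, 5}] = [2·0.13 + 3·0.26 + 4·0.21 + 5·0.2] / 0.8
 = 2.88 / 0.8
 = 18/5

3.6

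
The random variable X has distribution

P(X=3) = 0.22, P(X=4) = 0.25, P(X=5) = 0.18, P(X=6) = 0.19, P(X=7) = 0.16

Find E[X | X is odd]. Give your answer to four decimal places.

P(X is odd) = 0.22 + 0.18 + 0.16 = 0.56.
E[X | X is odd] = [3·0.22 + 5·0.18 + 7·0.16] / 0.56
 = 2.68 / 0.56
 = 67/14

4.7857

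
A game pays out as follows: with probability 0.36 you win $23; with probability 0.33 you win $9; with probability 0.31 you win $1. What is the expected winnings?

11.56

E[payout] = 23·0.36 + 9·0.33 + 1·0.31
 = 8.28 + 2.97 + 0.31
 = 11.56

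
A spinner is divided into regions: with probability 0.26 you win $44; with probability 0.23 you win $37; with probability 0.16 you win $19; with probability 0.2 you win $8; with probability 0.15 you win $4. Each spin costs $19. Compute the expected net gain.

6.19

E[payout] = 44·0.26 + 37·0.23 + 19·0.16 + 8·0.2 + 4·0.15
 = 11.44 + 8.51 + 3.04 + 1.6 + 0.6
 = 25.19
Net = 25.19 - 19 = 6.19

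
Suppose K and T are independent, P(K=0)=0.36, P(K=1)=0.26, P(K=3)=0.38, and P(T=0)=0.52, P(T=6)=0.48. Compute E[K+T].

4.28

E[K+T] = Σ_k Σ_t (k+t) · P(K=k)P(T=t)
 = 0·0.1872 + 6·0.1728 + 1·0.1352 + 7·0.1248 + 3·0.1976 + 9·0.1824
 = 0 + 1.0368 + 0.1352 + 0.8736 + 0.5928 + 1.6416
 = 4.28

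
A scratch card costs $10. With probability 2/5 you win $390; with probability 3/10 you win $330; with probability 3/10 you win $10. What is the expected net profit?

E[payout] = 390·2/5 + 330·3/10 + 10·3/10
 = 156 + 99 + 3
 = 258
Net = 258 - 10 = 248

248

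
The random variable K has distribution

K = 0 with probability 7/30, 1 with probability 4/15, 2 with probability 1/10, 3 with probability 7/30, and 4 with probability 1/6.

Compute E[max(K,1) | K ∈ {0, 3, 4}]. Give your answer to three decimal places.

2.526

P(K ∈ {0, 3, 4}) = 7/30 + 7/30 + 1/6 = 19/30.
E[max(K,1) | K ∈ {0, 3, 4}] = [1·7/30 + 3·7/30 + 4·1/6] / (19/30)
 = 8/5 / (19/30)
 = 48/19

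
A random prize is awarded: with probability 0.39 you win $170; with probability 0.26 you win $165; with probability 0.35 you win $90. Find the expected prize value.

E[payout] = 170·0.39 + 165·0.26 + 90·0.35
 = 66.3 + 42.9 + 31.5
 = 140.7

140.7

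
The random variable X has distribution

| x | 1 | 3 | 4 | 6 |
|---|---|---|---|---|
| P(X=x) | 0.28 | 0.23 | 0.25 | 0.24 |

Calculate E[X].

3.41

E[X] = Σ x·P(X=x)
 = 1·0.28 + 3·0.23 + 4·0.25 + 6·0.24
 = 0.28 + 0.69 + 1 + 1.44
 = 3.41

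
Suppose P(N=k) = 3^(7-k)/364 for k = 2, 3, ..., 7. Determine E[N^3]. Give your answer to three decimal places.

21.909

E[N^3] = Σ n^3·P(N=n)
 = 8·243/364 + 27·81/364 + 64·27/364 + 125·9/364 + 216·3/364 + 343·1/364
 = 486/91 + 2187/364 + 432/91 + 1125/364 + 162/91 + 49/52
 = 7975/364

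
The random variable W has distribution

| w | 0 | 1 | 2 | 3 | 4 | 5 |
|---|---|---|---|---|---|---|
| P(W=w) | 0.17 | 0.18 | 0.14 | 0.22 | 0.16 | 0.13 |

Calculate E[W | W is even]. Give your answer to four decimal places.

1.9574

P(W is even) = 0.17 + 0.14 + 0.16 = 0.47.
E[W | W is even] = [0·0.17 + 2·0.14 + 4·0.16] / 0.47
 = 0.92 / 0.47
 = 92/47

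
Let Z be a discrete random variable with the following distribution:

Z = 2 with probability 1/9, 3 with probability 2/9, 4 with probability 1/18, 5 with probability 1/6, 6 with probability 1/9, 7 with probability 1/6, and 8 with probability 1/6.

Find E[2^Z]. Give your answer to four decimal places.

E[2^Z] = Σ 2^z·P(Z=z)
 = 4·1/9 + 8·2/9 + 16·1/18 + 32·1/6 + 64·1/9 + 128·1/6 + 256·1/6
 = 4/9 + 16/9 + 8/9 + 16/3 + 64/9 + 64/3 + 128/3
 = 716/9

79.5556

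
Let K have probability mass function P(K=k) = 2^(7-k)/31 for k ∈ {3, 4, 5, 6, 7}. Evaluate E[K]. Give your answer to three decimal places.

3.839

E[K] = Σ k·P(K=k)
 = 3·16/31 + 4·8/31 + 5·4/31 + 6·2/31 + 7·1/31
 = 48/31 + 32/31 + 20/31 + 12/31 + 7/31
 = 119/31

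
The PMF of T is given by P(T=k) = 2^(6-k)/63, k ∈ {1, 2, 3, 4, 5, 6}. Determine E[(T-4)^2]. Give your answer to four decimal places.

E[(T-4)^2] = Σ (t-4)^2·P(T=t)
 = 9·32/63 + 4·16/63 + 1·8/63 + 0·4/63 + 1·2/63 + 4·1/63
 = 32/7 + 64/63 + 8/63 + 0 + 2/63 + 4/63
 = 122/21

5.8095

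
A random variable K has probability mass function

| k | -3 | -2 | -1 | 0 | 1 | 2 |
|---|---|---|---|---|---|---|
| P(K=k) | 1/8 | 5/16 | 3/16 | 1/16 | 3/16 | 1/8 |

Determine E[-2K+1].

2.5

E[-2K+1] = Σ (-2k+1)·P(K=k)
 = 7·1/8 + 5·5/16 + 3·3/16 + 1·1/16 + (-1)·3/16 + (-3)·1/8
 = 7/8 + 25/16 + 9/16 + 1/16 + (-3/16) + (-3/8)
 = 5/2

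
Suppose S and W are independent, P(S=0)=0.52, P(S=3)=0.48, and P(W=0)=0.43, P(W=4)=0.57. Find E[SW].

3.2832

E[SW] = Σ_s Σ_w sw · P(S=s)P(W=w)
 = 0·0.2236 + 0·0.2964 + 0·0.2064 + 12·0.2736
 = 0 + 0 + 0 + 3.2832
 = 3.2832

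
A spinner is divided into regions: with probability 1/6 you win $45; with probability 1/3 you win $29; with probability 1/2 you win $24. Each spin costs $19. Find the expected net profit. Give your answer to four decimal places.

10.1667

E[payout] = 45·1/6 + 29·1/3 + 24·1/2
 = 15/2 + 29/3 + 12
 = 175/6
Net = 175/6 - 19 = 61/6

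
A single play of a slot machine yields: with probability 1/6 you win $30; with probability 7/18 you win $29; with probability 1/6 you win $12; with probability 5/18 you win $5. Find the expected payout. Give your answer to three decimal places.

19.667

E[payout] = 30·1/6 + 29·7/18 + 12·1/6 + 5·5/18
 = 5 + 203/18 + 2 + 25/18
 = 59/3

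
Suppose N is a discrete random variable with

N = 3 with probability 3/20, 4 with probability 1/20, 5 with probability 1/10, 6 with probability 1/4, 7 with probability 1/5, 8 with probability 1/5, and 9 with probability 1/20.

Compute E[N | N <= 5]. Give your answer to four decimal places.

P(N <= 5) = 3/20 + 1/20 + 1/10 = 3/10.
E[N | N <= 5] = [3·3/20 + 4·1/20 + 5·1/10] / (3/10)
 = 23/20 / (3/10)
 = 23/6

3.8333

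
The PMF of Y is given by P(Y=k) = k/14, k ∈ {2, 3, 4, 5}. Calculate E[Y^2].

E[Y^2] = Σ y^2·P(Y=y)
 = 4·1/7 + 9·3/14 + 16·2/7 + 25·5/14
 = 4/7 + 27/14 + 32/7 + 125/14
 = 16

16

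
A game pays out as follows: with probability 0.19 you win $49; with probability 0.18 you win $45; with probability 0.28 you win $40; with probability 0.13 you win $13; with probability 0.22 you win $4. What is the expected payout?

E[payout] = 49·0.19 + 45·0.18 + 40·0.28 + 13·0.13 + 4·0.22
 = 9.31 + 8.1 + 11.2 + 1.69 + 0.88
 = 31.18

31.18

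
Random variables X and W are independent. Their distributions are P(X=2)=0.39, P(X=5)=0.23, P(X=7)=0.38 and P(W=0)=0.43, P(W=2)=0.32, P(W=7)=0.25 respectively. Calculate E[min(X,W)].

1.7875

E[min(X,W)] = Σ_x Σ_w min(x,w) · P(X=x)P(W=w)
 = 0·0.1677 + 2·0.1248 + 2·0.0975 + 0·0.0989 + 2·0.0736 + 5·0.0575 + 0·0.1634 + 2·0.1216 + 7·0.095
 = 0 + 0.2496 + 0.195 + 0 + 0.1472 + 0.2875 + 0 + 0.2432 + 0.665
 = 1.7875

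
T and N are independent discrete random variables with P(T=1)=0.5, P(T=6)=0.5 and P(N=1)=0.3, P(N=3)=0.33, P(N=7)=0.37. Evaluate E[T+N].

E[T+N] = Σ_t Σ_n (t+n) · P(T=t)P(N=n)
 = 2·0.15 + 4·0.165 + 8·0.185 + 7·0.15 + 9·0.165 + 13·0.185
 = 0.3 + 0.66 + 1.48 + 1.05 + 1.485 + 2.405
 = 7.38

7.38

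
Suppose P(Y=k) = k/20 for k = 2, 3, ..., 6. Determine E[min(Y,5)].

4.2

E[min(Y,5)] = Σ min(y,5)·P(Y=y)
 = 2·1/10 + 3·3/20 + 4·1/5 + 5·1/4 + 5·3/10
 = 1/5 + 9/20 + 4/5 + 5/4 + 3/2
 = 21/5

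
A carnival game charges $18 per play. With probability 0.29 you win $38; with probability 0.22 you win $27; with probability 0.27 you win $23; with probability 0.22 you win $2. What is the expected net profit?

E[payout] = 38·0.29 + 27·0.22 + 23·0.27 + 2·0.22
 = 11.02 + 5.94 + 6.21 + 0.44
 = 23.61
Net = 23.61 - 18 = 5.61

5.61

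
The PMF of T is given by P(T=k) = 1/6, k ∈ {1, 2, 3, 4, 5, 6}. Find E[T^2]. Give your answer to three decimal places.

15.167

E[T^2] = Σ t^2·P(T=t)
 = 1·1/6 + 4·1/6 + 9·1/6 + 16·1/6 + 25·1/6 + 36·1/6
 = 1/6 + 2/3 + 3/2 + 8/3 + 25/6 + 6
 = 91/6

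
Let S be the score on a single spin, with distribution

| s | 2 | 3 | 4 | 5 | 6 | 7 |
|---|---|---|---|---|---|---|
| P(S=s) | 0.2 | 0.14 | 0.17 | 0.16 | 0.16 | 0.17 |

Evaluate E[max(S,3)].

4.65

E[max(S,3)] = Σ max(s,3)·P(S=s)
 = 3·0.2 + 3·0.14 + 4·0.17 + 5·0.16 + 6·0.16 + 7·0.17
 = 0.6 + 0.42 + 0.68 + 0.8 + 0.96 + 1.19
 = 4.65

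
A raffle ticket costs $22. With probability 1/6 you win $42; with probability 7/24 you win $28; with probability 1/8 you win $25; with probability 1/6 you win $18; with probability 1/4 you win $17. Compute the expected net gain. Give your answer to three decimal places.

3.542

E[payout] = 42·1/6 + 28·7/24 + 25·1/8 + 18·1/6 + 17·1/4
 = 7 + 49/6 + 25/8 + 3 + 17/4
 = 613/24
Net = 613/24 - 22 = 85/24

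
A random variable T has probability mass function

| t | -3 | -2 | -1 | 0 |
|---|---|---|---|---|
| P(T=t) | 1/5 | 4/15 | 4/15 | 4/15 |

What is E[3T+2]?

-2.2

E[3T+2] = Σ (3t+2)·P(T=t)
 = (-7)·1/5 + (-4)·4/15 + (-1)·4/15 + 2·4/15
 = (-7/5) + (-16/15) + (-4/15) + 8/15
 = -11/5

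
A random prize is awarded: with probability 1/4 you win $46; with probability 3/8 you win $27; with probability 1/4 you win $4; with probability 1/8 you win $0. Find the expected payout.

E[payout] = 46·1/4 + 27·3/8 + 4·1/4 + 0·1/8
 = 23/2 + 81/8 + 1 + 0
 = 181/8

22.625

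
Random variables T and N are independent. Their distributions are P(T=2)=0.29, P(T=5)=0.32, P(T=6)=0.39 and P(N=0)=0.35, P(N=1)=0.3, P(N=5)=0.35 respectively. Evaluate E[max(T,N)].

4.8245

E[max(T,N)] = Σ_t Σ_n max(t,n) · P(T=t)P(N=n)
 = 2·0.1015 + 2·0.087 + 5·0.1015 + 5·0.112 + 5·0.096 + 5·0.112 + 6·0.1365 + 6·0.117 + 6·0.1365
 = 0.203 + 0.174 + 0.5075 + 0.56 + 0.48 + 0.56 + 0.819 + 0.702 + 0.819
 = 4.8245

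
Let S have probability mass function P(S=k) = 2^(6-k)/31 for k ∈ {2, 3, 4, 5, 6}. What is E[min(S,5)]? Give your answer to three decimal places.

2.806

E[min(S,5)] = Σ min(s,5)·P(S=s)
 = 2·16/31 + 3·8/31 + 4·4/31 + 5·2/31 + 5·1/31
 = 32/31 + 24/31 + 16/31 + 10/31 + 5/31
 = 87/31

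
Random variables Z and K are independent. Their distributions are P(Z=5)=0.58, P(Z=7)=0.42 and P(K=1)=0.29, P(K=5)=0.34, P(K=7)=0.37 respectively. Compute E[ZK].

26.7472

E[ZK] = Σ_z Σ_k zk · P(Z=z)P(K=k)
 = 5·0.1682 + 25·0.1972 + 35·0.2146 + 7·0.1218 + 35·0.1428 + 49·0.1554
 = 0.841 + 4.93 + 7.511 + 0.8526 + 4.998 + 7.6146
 = 26.7472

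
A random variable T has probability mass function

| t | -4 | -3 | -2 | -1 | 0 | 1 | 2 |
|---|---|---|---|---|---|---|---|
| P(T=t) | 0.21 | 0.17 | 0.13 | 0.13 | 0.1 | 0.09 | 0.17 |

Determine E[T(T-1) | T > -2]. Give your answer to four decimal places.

1.2245

P(T > -2) = 0.13 + 0.1 + 0.09 + 0.17 = 0.49.
E[T(T-1) | T > -2] = [2·0.13 + 0·0.1 + 0·0.09 + 2·0.17] / 0.49
 = 0.6 / 0.49
 = 60/49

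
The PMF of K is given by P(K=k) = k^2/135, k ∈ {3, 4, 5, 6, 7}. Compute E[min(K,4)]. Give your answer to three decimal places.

3.933

E[min(K,4)] = Σ min(k,4)·P(K=k)
 = 3·1/15 + 4·16/135 + 4·5/27 + 4·4/15 + 4·49/135
 = 1/5 + 64/135 + 20/27 + 16/15 + 196/135
 = 59/15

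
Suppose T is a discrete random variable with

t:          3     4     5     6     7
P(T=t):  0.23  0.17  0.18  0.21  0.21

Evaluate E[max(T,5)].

5.63

E[max(T,5)] = Σ max(t,5)·P(T=t)
 = 5·0.23 + 5·0.17 + 5·0.18 + 6·0.21 + 7·0.21
 = 1.15 + 0.85 + 0.9 + 1.26 + 1.47
 = 5.63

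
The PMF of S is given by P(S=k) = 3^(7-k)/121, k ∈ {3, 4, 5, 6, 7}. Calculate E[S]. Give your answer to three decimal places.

E[S] = Σ s·P(S=s)
 = 3·81/121 + 4·27/121 + 5·9/121 + 6·3/121 + 7·1/121
 = 243/121 + 108/121 + 45/121 + 18/121 + 7/121
 = 421/121

3.479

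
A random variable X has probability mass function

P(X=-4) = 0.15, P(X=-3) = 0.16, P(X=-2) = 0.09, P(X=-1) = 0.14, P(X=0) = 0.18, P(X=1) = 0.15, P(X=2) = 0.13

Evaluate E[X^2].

5.01

E[X^2] = Σ x^2·P(X=x)
 = 16·0.15 + 9·0.16 + 4·0.09 + 1·0.14 + 0·0.18 + 1·0.15 + 4·0.13
 = 2.4 + 1.44 + 0.36 + 0.14 + 0 + 0.15 + 0.52
 = 5.01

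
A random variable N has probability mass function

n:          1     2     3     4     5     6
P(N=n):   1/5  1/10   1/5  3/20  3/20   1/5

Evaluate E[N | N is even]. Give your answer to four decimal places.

P(N is even) = 1/10 + 3/20 + 1/5 = 9/20.
E[N | N is even] = [2·1/10 + 4·3/20 + 6·1/5] / (9/20)
 = 2 / (9/20)
 = 40/9

4.4444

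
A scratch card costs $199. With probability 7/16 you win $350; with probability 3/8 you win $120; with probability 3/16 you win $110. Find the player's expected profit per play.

19.75

E[payout] = 350·7/16 + 120·3/8 + 110·3/16
 = 1225/8 + 45 + 165/8
 = 875/4
Net = 875/4 - 199 = 79/4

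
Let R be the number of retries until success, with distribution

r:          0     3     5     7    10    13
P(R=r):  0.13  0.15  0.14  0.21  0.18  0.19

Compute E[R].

6.89

E[R] = Σ r·P(R=r)
 = 0·0.13 + 3·0.15 + 5·0.14 + 7·0.21 + 10·0.18 + 13·0.19
 = 0 + 0.45 + 0.7 + 1.47 + 1.8 + 2.47
 = 6.89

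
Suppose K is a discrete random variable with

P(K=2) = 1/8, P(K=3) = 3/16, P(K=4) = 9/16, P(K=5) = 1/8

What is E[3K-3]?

8.0625

E[3K-3] = Σ (3k-3)·P(K=k)
 = 3·1/8 + 6·3/16 + 9·9/16 + 12·1/8
 = 3/8 + 9/8 + 81/16 + 3/2
 = 129/16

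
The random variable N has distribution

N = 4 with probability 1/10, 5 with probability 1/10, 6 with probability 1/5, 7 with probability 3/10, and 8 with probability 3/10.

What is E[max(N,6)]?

E[max(N,6)] = Σ max(n,6)·P(N=n)
 = 6·1/10 + 6·1/10 + 6·1/5 + 7·3/10 + 8·3/10
 = 3/5 + 3/5 + 6/5 + 21/10 + 12/5
 = 69/10

6.9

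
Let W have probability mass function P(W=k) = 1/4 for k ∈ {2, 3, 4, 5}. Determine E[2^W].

15

E[2^W] = Σ 2^w·P(W=w)
 = 4·1/4 + 8·1/4 + 16·1/4 + 32·1/4
 = 1 + 2 + 4 + 8
 = 15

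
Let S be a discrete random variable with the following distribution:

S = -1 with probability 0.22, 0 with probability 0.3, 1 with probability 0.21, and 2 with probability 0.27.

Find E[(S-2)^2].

3.39

E[(S-2)^2] = Σ (s-2)^2·P(S=s)
 = 9·0.22 + 4·0.3 + 1·0.21 + 0·0.27
 = 1.98 + 1.2 + 0.21 + 0
 = 3.39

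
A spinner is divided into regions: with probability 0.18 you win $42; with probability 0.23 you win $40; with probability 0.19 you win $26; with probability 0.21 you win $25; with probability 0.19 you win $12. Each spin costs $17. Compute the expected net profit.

12.23

E[payout] = 42·0.18 + 40·0.23 + 26·0.19 + 25·0.21 + 12·0.19
 = 7.56 + 9.2 + 4.94 + 5.25 + 2.28
 = 29.23
Net = 29.23 - 17 = 12.23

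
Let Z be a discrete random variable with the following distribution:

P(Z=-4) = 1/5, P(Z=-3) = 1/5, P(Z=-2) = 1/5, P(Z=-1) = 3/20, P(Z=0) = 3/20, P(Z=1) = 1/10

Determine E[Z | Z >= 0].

P(Z >= 0) = 3/20 + 1/10 = 1/4.
E[Z | Z >= 0] = [0·3/20 + 1·1/10] / (1/4)
 = 1/10 / (1/4)
 = 2/5

0.4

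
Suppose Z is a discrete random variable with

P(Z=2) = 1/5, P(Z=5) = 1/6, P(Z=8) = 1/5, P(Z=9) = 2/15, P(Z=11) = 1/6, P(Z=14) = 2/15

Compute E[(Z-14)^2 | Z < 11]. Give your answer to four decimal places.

75.4762

P(Z < 11) = 1/5 + 1/6 + 1/5 + 2/15 = 7/10.
E[(Z-14)^2 | Z < 11] = [144·1/5 + 81·1/6 + 36·1/5 + 25·2/15] / (7/10)
 = 317/6 / (7/10)
 = 1585/21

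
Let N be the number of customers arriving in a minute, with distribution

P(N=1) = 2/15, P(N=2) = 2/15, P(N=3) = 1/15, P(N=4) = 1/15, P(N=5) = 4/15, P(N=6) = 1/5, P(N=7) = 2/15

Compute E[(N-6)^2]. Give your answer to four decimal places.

6.7333

E[(N-6)^2] = Σ (n-6)^2·P(N=n)
 = 25·2/15 + 16·2/15 + 9·1/15 + 4·1/15 + 1·4/15 + 0·1/5 + 1·2/15
 = 10/3 + 32/15 + 3/5 + 4/15 + 4/15 + 0 + 2/15
 = 101/15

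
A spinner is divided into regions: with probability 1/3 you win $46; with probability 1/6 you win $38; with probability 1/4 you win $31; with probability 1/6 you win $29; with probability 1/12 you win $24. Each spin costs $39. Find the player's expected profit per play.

-2.75

E[payout] = 46·1/3 + 38·1/6 + 31·1/4 + 29·1/6 + 24·1/12
 = 46/3 + 19/3 + 31/4 + 29/6 + 2
 = 145/4
Net = 145/4 - 39 = -11/4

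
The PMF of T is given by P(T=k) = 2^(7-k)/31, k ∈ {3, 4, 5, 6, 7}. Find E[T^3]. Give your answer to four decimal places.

E[T^3] = Σ t^3·P(T=t)
 = 27·16/31 + 64·8/31 + 125·4/31 + 216·2/31 + 343·1/31
 = 432/31 + 512/31 + 500/31 + 432/31 + 343/31
 = 2219/31

71.5806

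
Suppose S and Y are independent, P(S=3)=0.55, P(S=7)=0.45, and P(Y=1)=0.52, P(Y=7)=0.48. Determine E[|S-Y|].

3.032

E[|S-Y|] = Σ_s Σ_y |s-y| · P(S=s)P(Y=y)
 = 2·0.286 + 4·0.264 + 6·0.234 + 0·0.216
 = 0.572 + 1.056 + 1.404 + 0
 = 3.032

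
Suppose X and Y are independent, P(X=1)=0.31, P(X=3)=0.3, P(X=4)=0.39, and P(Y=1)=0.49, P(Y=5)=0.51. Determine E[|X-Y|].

E[|X-Y|] = Σ_x Σ_y |x-y| · P(X=x)P(Y=y)
 = 0·0.1519 + 4·0.1581 + 2·0.147 + 2·0.153 + 3·0.1911 + 1·0.1989
 = 0 + 0.6324 + 0.294 + 0.306 + 0.5733 + 0.1989
 = 2.0046

2.0046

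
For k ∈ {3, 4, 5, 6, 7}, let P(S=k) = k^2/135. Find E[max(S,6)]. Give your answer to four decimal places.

6.3630

E[max(S,6)] = Σ max(s,6)·P(S=s)
 = 6·1/15 + 6·16/135 + 6·5/27 + 6·4/15 + 7·49/135
 = 2/5 + 32/45 + 10/9 + 8/5 + 343/135
 = 859/135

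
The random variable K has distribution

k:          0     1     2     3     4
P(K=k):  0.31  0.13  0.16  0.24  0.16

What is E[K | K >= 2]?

3

P(K >= 2) = 0.16 + 0.24 + 0.16 = 0.56.
E[K | K >= 2] = [2·0.16 + 3·0.24 + 4·0.16] / 0.56
 = 1.68 / 0.56
 = 3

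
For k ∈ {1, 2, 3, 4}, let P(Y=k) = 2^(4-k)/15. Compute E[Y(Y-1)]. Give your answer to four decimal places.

2.1333

E[Y(Y-1)] = Σ y(y-1)·P(Y=y)
 = 0·8/15 + 2·4/15 + 6·2/15 + 12·1/15
 = 0 + 8/15 + 4/5 + 4/5
 = 32/15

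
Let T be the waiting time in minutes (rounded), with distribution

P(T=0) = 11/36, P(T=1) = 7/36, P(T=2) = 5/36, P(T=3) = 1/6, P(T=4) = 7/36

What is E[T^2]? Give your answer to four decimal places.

E[T^2] = Σ t^2·P(T=t)
 = 0·11/36 + 1·7/36 + 4·5/36 + 9·1/6 + 16·7/36
 = 0 + 7/36 + 5/9 + 3/2 + 28/9
 = 193/36

5.3611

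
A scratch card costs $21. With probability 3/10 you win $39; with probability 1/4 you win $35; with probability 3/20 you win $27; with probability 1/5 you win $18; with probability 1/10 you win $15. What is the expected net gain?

E[payout] = 39·3/10 + 35·1/4 + 27·3/20 + 18·1/5 + 15·1/10
 = 117/10 + 35/4 + 81/20 + 18/5 + 3/2
 = 148/5
Net = 148/5 - 21 = 43/5

8.6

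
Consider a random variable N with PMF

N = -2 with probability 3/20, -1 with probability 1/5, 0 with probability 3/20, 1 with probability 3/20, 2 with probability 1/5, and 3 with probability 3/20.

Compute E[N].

E[N] = Σ n·P(N=n)
 = (-2)·3/20 + (-1)·1/5 + 0·3/20 + 1·3/20 + 2·1/5 + 3·3/20
 = (-3/10) + (-1/5) + 0 + 3/20 + 2/5 + 9/20
 = 1/2

0.5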